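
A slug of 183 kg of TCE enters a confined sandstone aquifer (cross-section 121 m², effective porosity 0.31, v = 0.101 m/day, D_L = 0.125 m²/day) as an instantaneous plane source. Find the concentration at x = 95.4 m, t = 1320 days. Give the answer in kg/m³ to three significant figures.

0.0121 kg/m³

For an instantaneous plane source, C(x,t) = M/(n_e·A·√(4πDt)) · exp(−(x−vt)²/(4Dt)), with n_e·A the pore (flow) area.
Plume center vt = 0.101 × 1320 = 133.32 m, so the well at 95.4 m is 37.92 m upgradient of the peak.
√(4πDt) = 45.54 m, giving peak height M/(n_e·A·√(4πDt)) = 183/(0.31 × 121 × 45.54) = 0.1071 kg/m³.
(x−vt)²/(4Dt) = (-37.92)²/(4 × 0.125 × 1320) = 2.179; exp(−2.179) = 0.1132.
C = 0.1071 × 0.1132 = 0.0121 kg/m³.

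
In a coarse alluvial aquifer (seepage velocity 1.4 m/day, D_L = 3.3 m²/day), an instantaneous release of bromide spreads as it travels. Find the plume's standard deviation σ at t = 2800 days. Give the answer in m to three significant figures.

136 m

Dispersive spreading gives a Gaussian with σ² = 2Dt; advection only shifts the center.
σ = √(2 × 3.3 × 2800) = 136 m.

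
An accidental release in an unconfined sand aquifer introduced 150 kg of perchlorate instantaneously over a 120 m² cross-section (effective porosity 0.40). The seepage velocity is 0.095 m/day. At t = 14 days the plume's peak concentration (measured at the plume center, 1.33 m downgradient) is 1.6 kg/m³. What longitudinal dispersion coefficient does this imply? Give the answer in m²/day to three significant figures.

At the plume center C_max = M/(n_e·A·√(4πDt)), so D = M²/(4πt·(n_e·A·C_max)²).
n_e·A·C_max = 0.40 × 120 × 1.6 = 76.80 kg/m.
D = 150²/(4π × 14 × 76.80²) = 0.0217 m²/day.

0.0217 m²/day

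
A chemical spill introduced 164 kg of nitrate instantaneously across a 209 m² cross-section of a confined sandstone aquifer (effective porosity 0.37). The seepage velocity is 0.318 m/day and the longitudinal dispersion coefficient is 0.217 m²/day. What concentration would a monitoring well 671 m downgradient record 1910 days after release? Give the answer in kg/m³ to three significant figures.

For an instantaneous plane source, C(x,t) = M/(n_e·A·√(4πDt)) · exp(−(x−vt)²/(4Dt)), with n_e·A the pore (flow) area.
Plume center vt = 0.318 × 1910 = 607.38 m, so the well at 671 m is 63.62 m downgradient of the peak.
√(4πDt) = 72.17 m, giving peak height M/(n_e·A·√(4πDt)) = 164/(0.37 × 209 × 72.17) = 0.02939 kg/m³.
(x−vt)²/(4Dt) = (63.62)²/(4 × 0.217 × 1910) = 2.441; exp(−2.441) = 0.08707.
C = 0.02939 × 0.08707 = 0.00256 kg/m³.

0.00256 kg/m³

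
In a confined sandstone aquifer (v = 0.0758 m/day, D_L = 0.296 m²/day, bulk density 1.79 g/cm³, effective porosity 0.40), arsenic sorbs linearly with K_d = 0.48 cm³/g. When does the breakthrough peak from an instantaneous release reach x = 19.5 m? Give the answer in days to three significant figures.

Retardation factor R = 1 + ρ_b·K_d/n = 1 + 1.79 × 0.48/0.40 = 3.148.
Sorption retards both mechanisms: v_R = v/R = 0.02408 m/day, D_R = D/R = 0.09403 m²/day.
Peak time from v_R²t² + 2D_R t − x² = 0: t = (√(D_R² + v_R²x²) − D_R)/v_R².
√(D_R² + v_R²x²) = √(0.09403² + 0.02408² × 19.5²) = 0.4789; v_R² = 0.0005798.
t = (0.4789 − 0.09403)/0.0005798 = 664 days.

664 days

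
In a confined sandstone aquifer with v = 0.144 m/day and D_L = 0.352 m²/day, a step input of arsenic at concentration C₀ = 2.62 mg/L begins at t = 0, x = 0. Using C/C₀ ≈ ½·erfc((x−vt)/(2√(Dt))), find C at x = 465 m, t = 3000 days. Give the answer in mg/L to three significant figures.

For a continuous step input, C/C₀ ≈ ½·erfc((x−vt)/(2√(Dt))).
vt = 0.144 × 3000 = 432 m and 2√(Dt) = 2√(0.352 × 3000) = 64.99 m.
Argument (x−vt)/(2√(Dt)) = (465 − 432)/64.99 = 0.5078; ½·erfc(0.5078) = 0.2363.
C = 2.62 × 0.2363 = 0.619 mg/L.

0.619 mg/L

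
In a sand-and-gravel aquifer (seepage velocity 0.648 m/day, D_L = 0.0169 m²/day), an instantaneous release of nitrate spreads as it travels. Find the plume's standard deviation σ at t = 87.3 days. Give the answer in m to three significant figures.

1.72 m

Dispersive spreading gives a Gaussian with σ² = 2Dt; advection only shifts the center.
σ = √(2 × 0.0169 × 87.3) = 1.72 m.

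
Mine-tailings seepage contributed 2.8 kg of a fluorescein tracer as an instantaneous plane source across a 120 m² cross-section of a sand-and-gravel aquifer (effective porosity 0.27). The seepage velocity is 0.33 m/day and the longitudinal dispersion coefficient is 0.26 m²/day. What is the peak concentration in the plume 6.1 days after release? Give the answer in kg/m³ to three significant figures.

The peak of an instantaneous 1D plume sits at x = vt; there the Gaussian factor is 1 and C_max = M/(n_e·A·√(4πDt)), where n_e·A is the pore area the mass is dissolved in.
√(4πDt) = √(4π × 0.26 × 6.1) = 4.464 m, so C_max = 2.8/(0.27 × 120 × 4.464) = 0.0194 kg/m³.

0.0194 kg/m³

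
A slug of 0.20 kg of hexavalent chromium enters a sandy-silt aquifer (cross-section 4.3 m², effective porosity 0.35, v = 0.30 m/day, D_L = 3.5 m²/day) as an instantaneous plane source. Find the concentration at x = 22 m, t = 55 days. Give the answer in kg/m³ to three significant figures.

For an instantaneous plane source, C(x,t) = M/(n_e·A·√(4πDt)) · exp(−(x−vt)²/(4Dt)), with n_e·A the pore (flow) area.
Plume center vt = 0.30 × 55 = 16.5 m, so the well at 22 m is 5.5 m downgradient of the peak.
√(4πDt) = 49.18 m, giving peak height M/(n_e·A·√(4πDt)) = 0.20/(0.35 × 4.3 × 49.18) = 0.002702 kg/m³.
(x−vt)²/(4Dt) = (5.5)²/(4 × 3.5 × 55) = 0.03929; exp(−0.03929) = 0.9615.
C = 0.002702 × 0.9615 = 0.00260 kg/m³.

0.00260 kg/m³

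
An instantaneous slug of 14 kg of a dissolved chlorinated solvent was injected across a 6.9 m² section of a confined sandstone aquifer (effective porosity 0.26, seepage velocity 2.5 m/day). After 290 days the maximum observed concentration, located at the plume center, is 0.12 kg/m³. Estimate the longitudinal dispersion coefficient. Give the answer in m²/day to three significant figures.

At the plume center C_max = M/(n_e·A·√(4πDt)), so D = M²/(4πt·(n_e·A·C_max)²).
n_e·A·C_max = 0.26 × 6.9 × 0.12 = 0.2153 kg/m.
D = 14²/(4π × 290 × 0.2153²) = 1.16 m²/day.

1.16 m²/day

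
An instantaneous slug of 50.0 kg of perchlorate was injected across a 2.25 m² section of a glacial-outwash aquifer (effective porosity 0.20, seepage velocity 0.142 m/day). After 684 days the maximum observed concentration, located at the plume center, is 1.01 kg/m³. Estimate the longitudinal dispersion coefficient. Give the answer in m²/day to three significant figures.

At the plume center C_max = M/(n_e·A·√(4πDt)), so D = M²/(4πt·(n_e·A·C_max)²).
n_e·A·C_max = 0.20 × 2.25 × 1.01 = 0.4545 kg/m.
D = 50.0²/(4π × 684 × 0.4545²) = 1.41 m²/day.

1.41 m²/day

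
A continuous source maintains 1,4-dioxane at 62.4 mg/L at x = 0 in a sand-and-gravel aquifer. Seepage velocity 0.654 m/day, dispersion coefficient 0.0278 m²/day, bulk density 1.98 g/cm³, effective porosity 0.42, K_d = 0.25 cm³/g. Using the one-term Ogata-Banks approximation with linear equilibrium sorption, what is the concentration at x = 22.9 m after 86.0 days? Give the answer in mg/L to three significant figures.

Retardation factor R = 1 + ρ_b·K_d/n = 1 + 1.98 × 0.25/0.42 = 2.179.
Sorption retards both mechanisms: v_R = v/R = 0.3001 m/day, D_R = D/R = 0.01276 m²/day.
v_R·t = 0.3001 × 86.0 = 25.8086 m; 2√(D_R t) = 2.095 m; argument = (22.9 − 25.8086)/2.095 = -1.388.
C = C₀ × ½·erfc(-1.388) = 62.4 × 0.9752 = 60.9 mg/L.

60.9 mg/L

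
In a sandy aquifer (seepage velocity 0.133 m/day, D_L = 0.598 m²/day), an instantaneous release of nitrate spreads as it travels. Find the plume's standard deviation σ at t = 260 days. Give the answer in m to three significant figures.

17.6 m

Dispersive spreading gives a Gaussian with σ² = 2Dt; advection only shifts the center.
σ = √(2 × 0.598 × 260) = 17.6 m.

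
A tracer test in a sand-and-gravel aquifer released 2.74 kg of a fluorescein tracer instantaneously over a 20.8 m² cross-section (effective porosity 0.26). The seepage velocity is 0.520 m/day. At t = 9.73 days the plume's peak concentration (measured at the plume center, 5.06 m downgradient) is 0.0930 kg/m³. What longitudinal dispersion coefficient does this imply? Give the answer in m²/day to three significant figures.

At the plume center C_max = M/(n_e·A·√(4πDt)), so D = M²/(4πt·(n_e·A·C_max)²).
n_e·A·C_max = 0.26 × 20.8 × 0.0930 = 0.5029 kg/m.
D = 2.74²/(4π × 9.73 × 0.5029²) = 0.243 m²/day.

0.243 m²/day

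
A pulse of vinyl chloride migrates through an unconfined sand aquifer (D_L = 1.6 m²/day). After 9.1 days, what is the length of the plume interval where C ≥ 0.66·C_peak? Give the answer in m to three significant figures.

The plume is Gaussian with σ = √(2Dt) = √(2 × 1.6 × 9.1) = 5.396 m.
C/C_peak = exp(−Δx²/(2σ²)) = 0.66 ⇒ Δx = σ·√(−2 ln 0.66) = 5.396 × 0.9116 = 4.919 m.
Width = 2Δx = 9.84 m.

9.84 m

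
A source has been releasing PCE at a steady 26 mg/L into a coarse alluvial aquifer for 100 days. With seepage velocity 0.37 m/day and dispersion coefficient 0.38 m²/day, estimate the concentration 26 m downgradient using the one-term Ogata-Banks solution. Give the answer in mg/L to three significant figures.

For a continuous step input, C/C₀ ≈ ½·erfc((x−vt)/(2√(Dt))).
vt = 0.37 × 100 = 37 m and 2√(Dt) = 2√(0.38 × 100) = 12.33 m.
Argument (x−vt)/(2√(Dt)) = (26 − 37)/12.33 = -0.8921; ½·erfc(-0.8921) = 0.8965.
C = 26 × 0.8965 = 23.3 mg/L.

23.3 mg/L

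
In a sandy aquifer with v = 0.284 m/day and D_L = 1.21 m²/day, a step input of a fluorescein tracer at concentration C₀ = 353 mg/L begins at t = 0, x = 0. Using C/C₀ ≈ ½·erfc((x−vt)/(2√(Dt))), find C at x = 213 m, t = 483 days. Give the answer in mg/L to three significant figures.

4.69 mg/L

For a continuous step input, C/C₀ ≈ ½·erfc((x−vt)/(2√(Dt))).
vt = 0.284 × 483 = 137.172 m and 2√(Dt) = 2√(1.21 × 483) = 48.35 m.
Argument (x−vt)/(2√(Dt)) = (213 − 137.172)/48.35 = 1.568; ½·erfc(1.568) = 0.01329.
C = 353 × 0.01329 = 4.69 mg/L.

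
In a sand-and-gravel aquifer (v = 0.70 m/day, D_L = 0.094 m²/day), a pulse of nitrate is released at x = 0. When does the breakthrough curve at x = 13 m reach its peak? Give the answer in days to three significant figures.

18.4 days

For the 1D instantaneous-source solution, setting ∂C/∂t = 0 at fixed x gives v²t² + 2Dt − x² = 0, so t = (√(D² + v²x²) − D)/v².
√(D² + v²x²) = √(0.094² + 0.70² × 13²) = 9.100; v² = 0.49.
t = (9.100 − 0.094)/0.49 = 18.4 days (vs. the pure-advection estimate x/v = 18.6 d).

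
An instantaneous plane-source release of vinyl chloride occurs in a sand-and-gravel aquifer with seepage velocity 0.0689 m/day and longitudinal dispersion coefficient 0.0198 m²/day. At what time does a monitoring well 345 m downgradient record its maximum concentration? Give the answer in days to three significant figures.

For the 1D instantaneous-source solution, setting ∂C/∂t = 0 at fixed x gives v²t² + 2Dt − x² = 0, so t = (√(D² + v²x²) − D)/v².
√(D² + v²x²) = √(0.0198² + 0.0689² × 345²) = 23.77; v² = 0.00474721.
t = (23.77 − 0.0198)/0.00474721 = 5000 days (vs. the pure-advection estimate x/v = 5010 d).

5000 days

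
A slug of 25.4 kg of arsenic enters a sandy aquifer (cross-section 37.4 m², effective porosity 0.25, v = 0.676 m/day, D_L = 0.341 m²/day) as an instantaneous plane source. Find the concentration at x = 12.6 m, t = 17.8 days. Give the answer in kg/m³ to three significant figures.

0.307 kg/m³

For an instantaneous plane source, C(x,t) = M/(n_e·A·√(4πDt)) · exp(−(x−vt)²/(4Dt)), with n_e·A the pore (flow) area.
Plume center vt = 0.676 × 17.8 = 12.0328 m, so the well at 12.6 m is 0.5672 m downgradient of the peak.
√(4πDt) = 8.734 m, giving peak height M/(n_e·A·√(4πDt)) = 25.4/(0.25 × 37.4 × 8.734) = 0.3110 kg/m³.
(x−vt)²/(4Dt) = (0.5672)²/(4 × 0.341 × 17.8) = 0.01325; exp(−0.01325) = 0.9868.
C = 0.3110 × 0.9868 = 0.307 kg/m³.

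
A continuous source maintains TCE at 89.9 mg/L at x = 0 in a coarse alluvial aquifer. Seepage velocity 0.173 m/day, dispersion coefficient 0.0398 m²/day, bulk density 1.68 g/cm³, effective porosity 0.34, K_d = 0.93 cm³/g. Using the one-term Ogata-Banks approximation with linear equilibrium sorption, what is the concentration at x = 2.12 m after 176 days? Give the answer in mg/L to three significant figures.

Retardation factor R = 1 + ρ_b·K_d/n = 1 + 1.68 × 0.93/0.34 = 5.595.
Sorption retards both mechanisms: v_R = v/R = 0.03092 m/day, D_R = D/R = 0.007113 m²/day.
v_R·t = 0.03092 × 176 = 5.44192 m; 2√(D_R t) = 2.238 m; argument = (2.12 − 5.44192)/2.238 = -1.484.
C = C₀ × ½·erfc(-1.484) = 89.9 × 0.9821 = 88.3 mg/L.

88.3 mg/L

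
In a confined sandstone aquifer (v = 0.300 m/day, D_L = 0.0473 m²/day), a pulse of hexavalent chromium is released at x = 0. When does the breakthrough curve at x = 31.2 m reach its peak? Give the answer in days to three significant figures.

For the 1D instantaneous-source solution, setting ∂C/∂t = 0 at fixed x gives v²t² + 2Dt − x² = 0, so t = (√(D² + v²x²) − D)/v².
√(D² + v²x²) = √(0.0473² + 0.300² × 31.2²) = 9.360; v² = 0.09.
t = (9.360 − 0.0473)/0.09 = 103 days (vs. the pure-advection estimate x/v = 104 d).

103 days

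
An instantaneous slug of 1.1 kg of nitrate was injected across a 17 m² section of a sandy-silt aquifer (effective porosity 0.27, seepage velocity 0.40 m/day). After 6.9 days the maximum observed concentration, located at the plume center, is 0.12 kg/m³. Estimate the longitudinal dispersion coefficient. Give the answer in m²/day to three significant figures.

0.0460 m²/day

At the plume center C_max = M/(n_e·A·√(4πDt)), so D = M²/(4πt·(n_e·A·C_max)²).
n_e·A·C_max = 0.27 × 17 × 0.12 = 0.5508 kg/m.
D = 1.1²/(4π × 6.9 × 0.5508²) = 0.0460 m²/day.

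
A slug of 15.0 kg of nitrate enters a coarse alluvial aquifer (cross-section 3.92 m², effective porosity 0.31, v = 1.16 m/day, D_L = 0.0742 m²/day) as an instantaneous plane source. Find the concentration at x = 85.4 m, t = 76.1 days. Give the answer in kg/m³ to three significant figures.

For an instantaneous plane source, C(x,t) = M/(n_e·A·√(4πDt)) · exp(−(x−vt)²/(4Dt)), with n_e·A the pore (flow) area.
Plume center vt = 1.16 × 76.1 = 88.276 m, so the well at 85.4 m is 2.876 m upgradient of the peak.
√(4πDt) = 8.424 m, giving peak height M/(n_e·A·√(4πDt)) = 15.0/(0.31 × 3.92 × 8.424) = 1.465 kg/m³.
(x−vt)²/(4Dt) = (-2.876)²/(4 × 0.0742 × 76.1) = 0.3662; exp(−0.3662) = 0.6934.
C = 1.465 × 0.6934 = 1.02 kg/m³.

1.02 kg/m³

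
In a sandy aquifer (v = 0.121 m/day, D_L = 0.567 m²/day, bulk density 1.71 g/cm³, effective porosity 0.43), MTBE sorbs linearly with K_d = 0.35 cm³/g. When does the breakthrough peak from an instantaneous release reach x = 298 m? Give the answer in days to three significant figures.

Retardation factor R = 1 + ρ_b·K_d/n = 1 + 1.71 × 0.35/0.43 = 2.392.
Sorption retards both mechanisms: v_R = v/R = 0.05059 m/day, D_R = D/R = 0.2370 m²/day.
Peak time from v_R²t² + 2D_R t − x² = 0: t = (√(D_R² + v_R²x²) − D_R)/v_R².
√(D_R² + v_R²x²) = √(0.2370² + 0.05059² × 298²) = 15.08; v_R² = 0.002559.
t = (15.08 − 0.2370)/0.002559 = 5800 days.

5800 days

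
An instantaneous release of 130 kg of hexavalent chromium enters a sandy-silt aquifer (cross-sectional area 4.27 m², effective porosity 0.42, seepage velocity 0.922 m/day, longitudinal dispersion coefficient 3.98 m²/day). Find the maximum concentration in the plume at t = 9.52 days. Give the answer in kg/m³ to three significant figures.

3.32 kg/m³

The peak of an instantaneous 1D plume sits at x = vt; there the Gaussian factor is 1 and C_max = M/(n_e·A·√(4πDt)), where n_e·A is the pore area the mass is dissolved in.
√(4πDt) = √(4π × 3.98 × 9.52) = 21.82 m, so C_max = 130/(0.42 × 4.27 × 21.82) = 3.32 kg/m³.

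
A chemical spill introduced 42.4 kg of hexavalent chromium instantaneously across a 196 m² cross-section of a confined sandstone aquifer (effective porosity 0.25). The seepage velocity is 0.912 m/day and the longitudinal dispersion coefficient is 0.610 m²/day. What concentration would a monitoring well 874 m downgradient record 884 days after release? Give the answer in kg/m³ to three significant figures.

0.00125 kg/m³

For an instantaneous plane source, C(x,t) = M/(n_e·A·√(4πDt)) · exp(−(x−vt)²/(4Dt)), with n_e·A the pore (flow) area.
Plume center vt = 0.912 × 884 = 806.208 m, so the well at 874 m is 67.792 m downgradient of the peak.
√(4πDt) = 82.32 m, giving peak height M/(n_e·A·√(4πDt)) = 42.4/(0.25 × 196 × 82.32) = 0.01051 kg/m³.
(x−vt)²/(4Dt) = (67.792)²/(4 × 0.610 × 884) = 2.131; exp(−2.131) = 0.1187.
C = 0.01051 × 0.1187 = 0.00125 kg/m³.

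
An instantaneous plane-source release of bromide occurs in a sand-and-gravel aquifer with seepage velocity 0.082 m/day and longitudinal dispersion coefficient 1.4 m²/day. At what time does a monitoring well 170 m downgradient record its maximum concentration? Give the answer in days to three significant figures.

For the 1D instantaneous-source solution, setting ∂C/∂t = 0 at fixed x gives v²t² + 2Dt − x² = 0, so t = (√(D² + v²x²) − D)/v².
√(D² + v²x²) = √(1.4² + 0.082² × 170²) = 14.01; v² = 0.006724.
t = (14.01 − 1.4)/0.006724 = 1880 days (vs. the pure-advection estimate x/v = 2070 d).

1880 days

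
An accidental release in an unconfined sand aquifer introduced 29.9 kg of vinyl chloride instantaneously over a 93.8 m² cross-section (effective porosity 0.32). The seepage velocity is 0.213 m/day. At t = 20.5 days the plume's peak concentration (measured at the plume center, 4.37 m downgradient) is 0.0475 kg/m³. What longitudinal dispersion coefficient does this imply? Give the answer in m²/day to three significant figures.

At the plume center C_max = M/(n_e·A·√(4πDt)), so D = M²/(4πt·(n_e·A·C_max)²).
n_e·A·C_max = 0.32 × 93.8 × 0.0475 = 1.426 kg/m.
D = 29.9²/(4π × 20.5 × 1.426²) = 1.71 m²/day.

1.71 m²/day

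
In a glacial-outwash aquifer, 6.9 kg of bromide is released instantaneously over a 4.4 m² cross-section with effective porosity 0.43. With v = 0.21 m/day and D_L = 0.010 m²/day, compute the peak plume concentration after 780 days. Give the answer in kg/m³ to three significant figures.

The peak of an instantaneous 1D plume sits at x = vt; there the Gaussian factor is 1 and C_max = M/(n_e·A·√(4πDt)), where n_e·A is the pore area the mass is dissolved in.
√(4πDt) = √(4π × 0.010 × 780) = 9.900 m, so C_max = 6.9/(0.43 × 4.4 × 9.900) = 0.368 kg/m³.

0.368 kg/m³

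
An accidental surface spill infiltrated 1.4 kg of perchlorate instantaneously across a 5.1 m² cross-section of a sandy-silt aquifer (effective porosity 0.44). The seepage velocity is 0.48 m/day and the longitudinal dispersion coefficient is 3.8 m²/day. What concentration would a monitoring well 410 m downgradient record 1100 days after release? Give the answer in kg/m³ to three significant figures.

For an instantaneous plane source, C(x,t) = M/(n_e·A·√(4πDt)) · exp(−(x−vt)²/(4Dt)), with n_e·A the pore (flow) area.
Plume center vt = 0.48 × 1100 = 528 m, so the well at 410 m is 118 m upgradient of the peak.
√(4πDt) = 229.2 m, giving peak height M/(n_e·A·√(4πDt)) = 1.4/(0.44 × 5.1 × 229.2) = 0.002722 kg/m³.
(x−vt)²/(4Dt) = (-118)²/(4 × 3.8 × 1100) = 0.8328; exp(−0.8328) = 0.4348.
C = 0.002722 × 0.4348 = 0.00118 kg/m³.

0.00118 kg/m³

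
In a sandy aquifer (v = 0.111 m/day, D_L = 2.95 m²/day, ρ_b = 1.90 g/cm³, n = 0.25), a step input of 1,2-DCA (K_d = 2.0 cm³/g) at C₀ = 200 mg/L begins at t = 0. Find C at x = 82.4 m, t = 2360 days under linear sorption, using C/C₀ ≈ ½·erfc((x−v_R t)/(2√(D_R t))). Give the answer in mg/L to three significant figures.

2.39 mg/L

Retardation factor R = 1 + ρ_b·K_d/n = 1 + 1.90 × 2.0/0.25 = 16.20.
Sorption retards both mechanisms: v_R = v/R = 0.006852 m/day, D_R = D/R = 0.1821 m²/day.
v_R·t = 0.006852 × 2360 = 16.17072 m; 2√(D_R t) = 41.46 m; argument = (82.4 − 16.17072)/41.46 = 1.597.
C = C₀ × ½·erfc(1.597) = 200 × 0.01196 = 2.39 mg/L.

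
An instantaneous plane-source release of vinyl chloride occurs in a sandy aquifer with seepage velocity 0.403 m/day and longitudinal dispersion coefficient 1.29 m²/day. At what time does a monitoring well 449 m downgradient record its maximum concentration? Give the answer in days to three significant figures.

For the 1D instantaneous-source solution, setting ∂C/∂t = 0 at fixed x gives v²t² + 2Dt − x² = 0, so t = (√(D² + v²x²) − D)/v².
√(D² + v²x²) = √(1.29² + 0.403² × 449²) = 181.0; v² = 0.162409.
t = (181.0 − 1.29)/0.162409 = 1110 days (vs. the pure-advection estimate x/v = 1110 d).

1110 days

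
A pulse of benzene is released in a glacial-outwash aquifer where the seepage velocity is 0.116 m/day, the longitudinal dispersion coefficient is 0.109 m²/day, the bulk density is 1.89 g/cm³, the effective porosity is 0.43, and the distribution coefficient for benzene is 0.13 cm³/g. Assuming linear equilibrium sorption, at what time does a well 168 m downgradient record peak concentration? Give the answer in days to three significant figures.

2260 days

Retardation factor R = 1 + ρ_b·K_d/n = 1 + 1.89 × 0.13/0.43 = 1.571.
Sorption retards both mechanisms: v_R = v/R = 0.07384 m/day, D_R = D/R = 0.06938 m²/day.
Peak time from v_R²t² + 2D_R t − x² = 0: t = (√(D_R² + v_R²x²) − D_R)/v_R².
√(D_R² + v_R²x²) = √(0.06938² + 0.07384² × 168²) = 12.41; v_R² = 0.005452.
t = (12.41 − 0.06938)/0.005452 = 2260 days.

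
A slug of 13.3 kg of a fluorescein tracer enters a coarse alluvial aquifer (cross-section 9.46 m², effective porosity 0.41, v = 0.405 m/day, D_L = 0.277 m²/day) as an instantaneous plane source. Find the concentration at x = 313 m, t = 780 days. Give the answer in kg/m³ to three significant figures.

0.0652 kg/m³

For an instantaneous plane source, C(x,t) = M/(n_e·A·√(4πDt)) · exp(−(x−vt)²/(4Dt)), with n_e·A the pore (flow) area.
Plume center vt = 0.405 × 780 = 315.9 m, so the well at 313 m is 2.9 m upgradient of the peak.
√(4πDt) = 52.11 m, giving peak height M/(n_e·A·√(4πDt)) = 13.3/(0.41 × 9.46 × 52.11) = 0.06580 kg/m³.
(x−vt)²/(4Dt) = (-2.9)²/(4 × 0.277 × 780) = 0.009731; exp(−0.009731) = 0.9903.
C = 0.06580 × 0.9903 = 0.0652 kg/m³.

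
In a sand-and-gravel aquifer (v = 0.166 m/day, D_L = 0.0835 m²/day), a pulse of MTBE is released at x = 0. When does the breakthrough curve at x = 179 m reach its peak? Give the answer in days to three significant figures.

1080 days

For the 1D instantaneous-source solution, setting ∂C/∂t = 0 at fixed x gives v²t² + 2Dt − x² = 0, so t = (√(D² + v²x²) − D)/v².
√(D² + v²x²) = √(0.0835² + 0.166² × 179²) = 29.71; v² = 0.027556.
t = (29.71 − 0.0835)/0.027556 = 1080 days (vs. the pure-advection estimate x/v = 1080 d).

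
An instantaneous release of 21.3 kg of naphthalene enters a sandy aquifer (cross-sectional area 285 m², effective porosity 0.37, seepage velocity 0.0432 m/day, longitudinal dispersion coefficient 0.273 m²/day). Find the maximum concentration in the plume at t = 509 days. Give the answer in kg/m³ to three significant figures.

0.00483 kg/m³

The peak of an instantaneous 1D plume sits at x = vt; there the Gaussian factor is 1 and C_max = M/(n_e·A·√(4πDt)), where n_e·A is the pore area the mass is dissolved in.
√(4πDt) = √(4π × 0.273 × 509) = 41.79 m, so C_max = 21.3/(0.37 × 285 × 41.79) = 0.00483 kg/m³.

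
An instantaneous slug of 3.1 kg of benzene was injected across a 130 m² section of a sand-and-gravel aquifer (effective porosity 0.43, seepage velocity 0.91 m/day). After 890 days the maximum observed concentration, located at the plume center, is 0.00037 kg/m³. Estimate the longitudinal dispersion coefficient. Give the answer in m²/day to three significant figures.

At the plume center C_max = M/(n_e·A·√(4πDt)), so D = M²/(4πt·(n_e·A·C_max)²).
n_e·A·C_max = 0.43 × 130 × 0.00037 = 0.02068 kg/m.
D = 3.1²/(4π × 890 × 0.02068²) = 2.01 m²/day.

2.01 m²/day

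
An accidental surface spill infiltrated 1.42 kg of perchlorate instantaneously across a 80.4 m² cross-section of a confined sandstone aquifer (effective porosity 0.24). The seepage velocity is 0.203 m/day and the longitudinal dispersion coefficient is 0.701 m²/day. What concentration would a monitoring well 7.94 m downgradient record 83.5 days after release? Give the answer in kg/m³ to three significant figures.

For an instantaneous plane source, C(x,t) = M/(n_e·A·√(4πDt)) · exp(−(x−vt)²/(4Dt)), with n_e·A the pore (flow) area.
Plume center vt = 0.203 × 83.5 = 16.9505 m, so the well at 7.94 m is 9.0105 m upgradient of the peak.
√(4πDt) = 27.12 m, giving peak height M/(n_e·A·√(4πDt)) = 1.42/(0.24 × 80.4 × 27.12) = 0.002714 kg/m³.
(x−vt)²/(4Dt) = (-9.0105)²/(4 × 0.701 × 83.5) = 0.3468; exp(−0.3468) = 0.7069.
C = 0.002714 × 0.7069 = 0.00192 kg/m³.

0.00192 kg/m³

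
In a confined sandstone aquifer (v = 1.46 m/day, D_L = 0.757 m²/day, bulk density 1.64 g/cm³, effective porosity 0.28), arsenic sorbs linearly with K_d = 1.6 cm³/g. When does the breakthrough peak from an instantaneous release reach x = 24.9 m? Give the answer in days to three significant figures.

173 days

Retardation factor R = 1 + ρ_b·K_d/n = 1 + 1.64 × 1.6/0.28 = 10.37.
Sorption retards both mechanisms: v_R = v/R = 0.1408 m/day, D_R = D/R = 0.07300 m²/day.
Peak time from v_R²t² + 2D_R t − x² = 0: t = (√(D_R² + v_R²x²) − D_R)/v_R².
√(D_R² + v_R²x²) = √(0.07300² + 0.1408² × 24.9²) = 3.507; v_R² = 0.01982.
t = (3.507 − 0.07300)/0.01982 = 173 days.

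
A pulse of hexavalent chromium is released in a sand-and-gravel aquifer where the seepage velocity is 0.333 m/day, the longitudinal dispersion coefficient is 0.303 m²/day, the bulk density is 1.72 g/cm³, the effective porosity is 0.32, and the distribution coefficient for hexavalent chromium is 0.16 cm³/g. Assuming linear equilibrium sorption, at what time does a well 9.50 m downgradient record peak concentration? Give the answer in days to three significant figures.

Retardation factor R = 1 + ρ_b·K_d/n = 1 + 1.72 × 0.16/0.32 = 1.860.
Sorption retards both mechanisms: v_R = v/R = 0.1790 m/day, D_R = D/R = 0.1629 m²/day.
Peak time from v_R²t² + 2D_R t − x² = 0: t = (√(D_R² + v_R²x²) − D_R)/v_R².
√(D_R² + v_R²x²) = √(0.1629² + 0.1790² × 9.50²) = 1.708; v_R² = 0.03204.
t = (1.708 − 0.1629)/0.03204 = 48.2 days.

48.2 days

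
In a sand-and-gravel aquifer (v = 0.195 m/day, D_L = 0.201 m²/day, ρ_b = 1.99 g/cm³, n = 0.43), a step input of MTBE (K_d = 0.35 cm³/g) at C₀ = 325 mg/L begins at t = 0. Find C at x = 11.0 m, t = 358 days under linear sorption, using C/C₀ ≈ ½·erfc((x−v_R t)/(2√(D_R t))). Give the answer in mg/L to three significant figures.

Retardation factor R = 1 + ρ_b·K_d/n = 1 + 1.99 × 0.35/0.43 = 2.620.
Sorption retards both mechanisms: v_R = v/R = 0.07443 m/day, D_R = D/R = 0.07672 m²/day.
v_R·t = 0.07443 × 358 = 26.64594 m; 2√(D_R t) = 10.48 m; argument = (11.0 − 26.64594)/10.48 = -1.493.
C = C₀ × ½·erfc(-1.493) = 325 × 0.9826 = 319 mg/L.

319 mg/L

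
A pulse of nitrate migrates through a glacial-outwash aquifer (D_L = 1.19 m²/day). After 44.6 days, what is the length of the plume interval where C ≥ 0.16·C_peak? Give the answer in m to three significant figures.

39.4 m

The plume is Gaussian with σ = √(2Dt) = √(2 × 1.19 × 44.6) = 10.30 m.
C/C_peak = exp(−Δx²/(2σ²)) = 0.16 ⇒ Δx = σ·√(−2 ln 0.16) = 10.30 × 1.914 = 19.71 m.
Width = 2Δx = 39.4 m.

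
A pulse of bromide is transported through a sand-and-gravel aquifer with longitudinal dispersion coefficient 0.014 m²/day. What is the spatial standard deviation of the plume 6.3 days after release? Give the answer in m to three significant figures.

Dispersive spreading gives a Gaussian with σ² = 2Dt; advection only shifts the center.
σ = √(2 × 0.014 × 6.3) = 0.420 m.

0.420 m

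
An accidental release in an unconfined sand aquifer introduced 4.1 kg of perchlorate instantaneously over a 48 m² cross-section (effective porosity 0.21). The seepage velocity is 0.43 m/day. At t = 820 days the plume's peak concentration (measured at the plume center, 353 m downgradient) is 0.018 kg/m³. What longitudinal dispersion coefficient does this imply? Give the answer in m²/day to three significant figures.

At the plume center C_max = M/(n_e·A·√(4πDt)), so D = M²/(4πt·(n_e·A·C_max)²).
n_e·A·C_max = 0.21 × 48 × 0.018 = 0.1814 kg/m.
D = 4.1²/(4π × 820 × 0.1814²) = 0.0496 m²/day.

0.0496 m²/day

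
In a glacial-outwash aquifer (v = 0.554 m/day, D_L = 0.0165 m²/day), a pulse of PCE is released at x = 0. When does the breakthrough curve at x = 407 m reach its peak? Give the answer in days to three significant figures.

For the 1D instantaneous-source solution, setting ∂C/∂t = 0 at fixed x gives v²t² + 2Dt − x² = 0, so t = (√(D² + v²x²) − D)/v².
√(D² + v²x²) = √(0.0165² + 0.554² × 407²) = 225.5; v² = 0.306916.
t = (225.5 − 0.0165)/0.306916 = 735 days (vs. the pure-advection estimate x/v = 735 d).

735 days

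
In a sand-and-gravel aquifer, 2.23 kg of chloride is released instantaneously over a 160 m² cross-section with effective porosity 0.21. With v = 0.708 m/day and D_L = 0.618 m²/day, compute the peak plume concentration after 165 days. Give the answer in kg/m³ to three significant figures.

0.00185 kg/m³

The peak of an instantaneous 1D plume sits at x = vt; there the Gaussian factor is 1 and C_max = M/(n_e·A·√(4πDt)), where n_e·A is the pore area the mass is dissolved in.
√(4πDt) = √(4π × 0.618 × 165) = 35.80 m, so C_max = 2.23/(0.21 × 160 × 35.80) = 0.00185 kg/m³.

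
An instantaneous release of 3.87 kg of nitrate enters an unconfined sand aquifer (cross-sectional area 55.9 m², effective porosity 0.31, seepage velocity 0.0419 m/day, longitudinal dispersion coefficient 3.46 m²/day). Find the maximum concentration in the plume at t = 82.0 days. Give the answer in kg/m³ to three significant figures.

0.00374 kg/m³

The peak of an instantaneous 1D plume sits at x = vt; there the Gaussian factor is 1 and C_max = M/(n_e·A·√(4πDt)), where n_e·A is the pore area the mass is dissolved in.
√(4πDt) = √(4π × 3.46 × 82.0) = 59.71 m, so C_max = 3.87/(0.31 × 55.9 × 59.71) = 0.00374 kg/m³.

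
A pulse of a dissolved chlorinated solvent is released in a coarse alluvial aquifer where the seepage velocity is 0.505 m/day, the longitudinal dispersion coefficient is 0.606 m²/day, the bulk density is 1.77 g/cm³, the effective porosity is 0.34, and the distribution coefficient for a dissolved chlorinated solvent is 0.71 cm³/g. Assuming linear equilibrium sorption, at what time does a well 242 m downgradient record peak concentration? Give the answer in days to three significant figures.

2240 days

Retardation factor R = 1 + ρ_b·K_d/n = 1 + 1.77 × 0.71/0.34 = 4.696.
Sorption retards both mechanisms: v_R = v/R = 0.1075 m/day, D_R = D/R = 0.1290 m²/day.
Peak time from v_R²t² + 2D_R t − x² = 0: t = (√(D_R² + v_R²x²) − D_R)/v_R².
√(D_R² + v_R²x²) = √(0.1290² + 0.1075² × 242²) = 26.02; v_R² = 0.01156.
t = (26.02 − 0.1290)/0.01156 = 2240 days.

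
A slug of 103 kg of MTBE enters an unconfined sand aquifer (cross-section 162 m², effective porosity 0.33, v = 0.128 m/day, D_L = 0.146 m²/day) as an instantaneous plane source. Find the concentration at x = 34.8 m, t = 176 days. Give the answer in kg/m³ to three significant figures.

0.0248 kg/m³

For an instantaneous plane source, C(x,t) = M/(n_e·A·√(4πDt)) · exp(−(x−vt)²/(4Dt)), with n_e·A the pore (flow) area.
Plume center vt = 0.128 × 176 = 22.528 m, so the well at 34.8 m is 12.272 m downgradient of the peak.
√(4πDt) = 17.97 m, giving peak height M/(n_e·A·√(4πDt)) = 103/(0.33 × 162 × 17.97) = 0.1072 kg/m³.
(x−vt)²/(4Dt) = (12.272)²/(4 × 0.146 × 176) = 1.465; exp(−1.465) = 0.2311.
C = 0.1072 × 0.2311 = 0.0248 kg/m³.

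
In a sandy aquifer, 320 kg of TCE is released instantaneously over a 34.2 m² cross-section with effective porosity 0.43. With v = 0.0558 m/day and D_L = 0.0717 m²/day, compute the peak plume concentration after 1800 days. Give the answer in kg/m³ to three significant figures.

The peak of an instantaneous 1D plume sits at x = vt; there the Gaussian factor is 1 and C_max = M/(n_e·A·√(4πDt)), where n_e·A is the pore area the mass is dissolved in.
√(4πDt) = √(4π × 0.0717 × 1800) = 40.27 m, so C_max = 320/(0.43 × 34.2 × 40.27) = 0.540 kg/m³.

0.540 kg/m³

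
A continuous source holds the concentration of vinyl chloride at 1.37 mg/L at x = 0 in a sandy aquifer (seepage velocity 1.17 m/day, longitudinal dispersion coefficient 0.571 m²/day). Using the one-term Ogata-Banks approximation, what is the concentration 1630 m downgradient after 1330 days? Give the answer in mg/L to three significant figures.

For a continuous step input, C/C₀ ≈ ½·erfc((x−vt)/(2√(Dt))).
vt = 1.17 × 1330 = 1556.1 m and 2√(Dt) = 2√(0.571 × 1330) = 55.12 m.
Argument (x−vt)/(2√(Dt)) = (1630 − 1556.1)/55.12 = 1.341; ½·erfc(1.341) = 0.02895.
C = 1.37 × 0.02895 = 0.0397 mg/L.

0.0397 mg/L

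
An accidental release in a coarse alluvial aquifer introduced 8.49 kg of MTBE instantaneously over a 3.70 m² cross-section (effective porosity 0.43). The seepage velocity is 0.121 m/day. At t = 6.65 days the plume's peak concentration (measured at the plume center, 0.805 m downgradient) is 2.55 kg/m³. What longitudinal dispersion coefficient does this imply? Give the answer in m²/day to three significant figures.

0.0524 m²/day

At the plume center C_max = M/(n_e·A·√(4πDt)), so D = M²/(4πt·(n_e·A·C_max)²).
n_e·A·C_max = 0.43 × 3.70 × 2.55 = 4.057 kg/m.
D = 8.49²/(4π × 6.65 × 4.057²) = 0.0524 m²/day.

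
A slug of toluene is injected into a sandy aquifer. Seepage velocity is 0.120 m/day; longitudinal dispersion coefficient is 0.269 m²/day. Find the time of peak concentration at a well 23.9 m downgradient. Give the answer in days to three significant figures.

181 days

For the 1D instantaneous-source solution, setting ∂C/∂t = 0 at fixed x gives v²t² + 2Dt − x² = 0, so t = (√(D² + v²x²) − D)/v².
√(D² + v²x²) = √(0.269² + 0.120² × 23.9²) = 2.881; v² = 0.0144.
t = (2.881 − 0.269)/0.0144 = 181 days (vs. the pure-advection estimate x/v = 199 d).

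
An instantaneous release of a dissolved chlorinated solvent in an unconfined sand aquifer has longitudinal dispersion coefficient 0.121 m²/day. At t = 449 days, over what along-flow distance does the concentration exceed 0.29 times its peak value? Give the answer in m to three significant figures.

32.8 m

The plume is Gaussian with σ = √(2Dt) = √(2 × 0.121 × 449) = 10.42 m.
C/C_peak = exp(−Δx²/(2σ²)) = 0.29 ⇒ Δx = σ·√(−2 ln 0.29) = 10.42 × 1.573 = 16.39 m.
Width = 2Δx = 32.8 m.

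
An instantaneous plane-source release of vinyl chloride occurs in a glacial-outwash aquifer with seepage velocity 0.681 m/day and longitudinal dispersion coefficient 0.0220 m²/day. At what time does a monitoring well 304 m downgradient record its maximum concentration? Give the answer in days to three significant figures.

446 days

For the 1D instantaneous-source solution, setting ∂C/∂t = 0 at fixed x gives v²t² + 2Dt − x² = 0, so t = (√(D² + v²x²) − D)/v².
√(D² + v²x²) = √(0.0220² + 0.681² × 304²) = 207.0; v² = 0.463761.
t = (207.0 − 0.0220)/0.463761 = 446 days (vs. the pure-advection estimate x/v = 446 d).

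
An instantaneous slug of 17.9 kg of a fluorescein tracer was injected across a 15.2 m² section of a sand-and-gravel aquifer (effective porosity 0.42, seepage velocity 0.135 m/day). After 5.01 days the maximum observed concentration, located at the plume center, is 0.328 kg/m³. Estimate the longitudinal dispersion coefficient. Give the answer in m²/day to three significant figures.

At the plume center C_max = M/(n_e·A·√(4πDt)), so D = M²/(4πt·(n_e·A·C_max)²).
n_e·A·C_max = 0.42 × 15.2 × 0.328 = 2.094 kg/m.
D = 17.9²/(4π × 5.01 × 2.094²) = 1.16 m²/day.

1.16 m²/day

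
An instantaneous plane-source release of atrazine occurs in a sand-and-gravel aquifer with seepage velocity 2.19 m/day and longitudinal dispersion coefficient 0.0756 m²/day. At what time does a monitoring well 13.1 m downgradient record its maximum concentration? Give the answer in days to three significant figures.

For the 1D instantaneous-source solution, setting ∂C/∂t = 0 at fixed x gives v²t² + 2Dt − x² = 0, so t = (√(D² + v²x²) − D)/v².
√(D² + v²x²) = √(0.0756² + 2.19² × 13.1²) = 28.69; v² = 4.7961.
t = (28.69 − 0.0756)/4.7961 = 5.97 days (vs. the pure-advection estimate x/v = 5.98 d).

5.97 days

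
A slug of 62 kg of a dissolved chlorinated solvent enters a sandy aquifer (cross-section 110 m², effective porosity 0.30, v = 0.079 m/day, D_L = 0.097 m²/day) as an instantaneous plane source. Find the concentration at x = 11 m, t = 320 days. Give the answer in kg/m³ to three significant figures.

0.0184 kg/m³

For an instantaneous plane source, C(x,t) = M/(n_e·A·√(4πDt)) · exp(−(x−vt)²/(4Dt)), with n_e·A the pore (flow) area.
Plume center vt = 0.079 × 320 = 25.28 m, so the well at 11 m is 14.28 m upgradient of the peak.
√(4πDt) = 19.75 m, giving peak height M/(n_e·A·√(4πDt)) = 62/(0.30 × 110 × 19.75) = 0.09513 kg/m³.
(x−vt)²/(4Dt) = (-14.28)²/(4 × 0.097 × 320) = 1.642; exp(−1.642) = 0.1936.
C = 0.09513 × 0.1936 = 0.0184 kg/m³.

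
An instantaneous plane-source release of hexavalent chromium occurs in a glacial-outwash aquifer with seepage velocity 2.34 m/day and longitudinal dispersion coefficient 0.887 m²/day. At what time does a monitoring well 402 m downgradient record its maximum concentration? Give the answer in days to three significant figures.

172 days

For the 1D instantaneous-source solution, setting ∂C/∂t = 0 at fixed x gives v²t² + 2Dt − x² = 0, so t = (√(D² + v²x²) − D)/v².
√(D² + v²x²) = √(0.887² + 2.34² × 402²) = 940.7; v² = 5.4756.
t = (940.7 − 0.887)/5.4756 = 172 days (vs. the pure-advection estimate x/v = 172 d).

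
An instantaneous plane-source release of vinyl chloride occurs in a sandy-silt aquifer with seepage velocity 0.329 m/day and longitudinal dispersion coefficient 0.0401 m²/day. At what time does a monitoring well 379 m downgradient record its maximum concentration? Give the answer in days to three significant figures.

1150 days

For the 1D instantaneous-source solution, setting ∂C/∂t = 0 at fixed x gives v²t² + 2Dt − x² = 0, so t = (√(D² + v²x²) − D)/v².
√(D² + v²x²) = √(0.0401² + 0.329² × 379²) = 124.7; v² = 0.108241.
t = (124.7 − 0.0401)/0.108241 = 1150 days (vs. the pure-advection estimate x/v = 1150 d).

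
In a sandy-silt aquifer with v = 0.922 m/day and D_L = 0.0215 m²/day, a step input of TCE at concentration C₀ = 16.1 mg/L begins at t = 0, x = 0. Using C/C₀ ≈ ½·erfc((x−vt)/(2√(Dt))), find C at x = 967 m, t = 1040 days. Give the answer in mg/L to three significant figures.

1.81 mg/L

For a continuous step input, C/C₀ ≈ ½·erfc((x−vt)/(2√(Dt))).
vt = 0.922 × 1040 = 958.88 m and 2√(Dt) = 2√(0.0215 × 1040) = 9.457 m.
Argument (x−vt)/(2√(Dt)) = (967 − 958.88)/9.457 = 0.8586; ½·erfc(0.8586) = 0.1123.
C = 16.1 × 0.1123 = 1.81 mg/L.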